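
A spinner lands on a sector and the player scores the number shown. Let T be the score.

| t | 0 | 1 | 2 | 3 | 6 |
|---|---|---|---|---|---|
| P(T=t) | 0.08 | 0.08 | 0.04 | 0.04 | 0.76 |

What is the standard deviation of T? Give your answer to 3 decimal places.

2.129

E[T] = (0)(0.08) + (1)(0.08) + (2)(0.04) + (3)(0.04) + (6)(0.76) = 4.84
E[T²] = (0)²(0.08) + (1)²(0.08) + (2)²(0.04) + (3)²(0.04) + (6)²(0.76) = 27.96
var(T) = E[T²] − (E[T])² = 27.96 − (4.84)² = 4.5344
sd(T) = √4.5344 ≈ 2.129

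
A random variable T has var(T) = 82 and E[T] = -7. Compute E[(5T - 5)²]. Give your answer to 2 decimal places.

E[5T - 5] = 5·-7 − 5 = -40
var(5T - 5) = (5)²·82 = 2050
E[(5T - 5)²] = var((5T - 5)) + (E[(5T - 5)])² = 2050 + (-40)² = 3650

3650.00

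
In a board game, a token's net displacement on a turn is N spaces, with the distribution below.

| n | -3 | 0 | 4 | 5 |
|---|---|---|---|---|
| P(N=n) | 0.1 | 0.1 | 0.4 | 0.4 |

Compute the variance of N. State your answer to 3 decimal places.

E[N] = (-3)(0.1) + (0)(0.1) + (4)(0.4) + (5)(0.4) = 3.3
E[N²] = (-3)²(0.1) + (0)²(0.1) + (4)²(0.4) + (5)²(0.4) = 17.3
V(N) = E[N²] − (E[N])² = 17.3 − (3.3)² = 6.41

6.410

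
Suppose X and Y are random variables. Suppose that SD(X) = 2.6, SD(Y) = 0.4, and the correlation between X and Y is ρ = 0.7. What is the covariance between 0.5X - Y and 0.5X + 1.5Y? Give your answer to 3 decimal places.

V(X) = (2.6)² = 6.76;  V(Y) = (0.4)² = 0.16
cov(X,Y) = ρ·SD(X)·SD(Y) = 0.7·2.6·0.4 = 0.728
cov(0.5X - Y, 0.5X + 1.5Y) = (0.5)(0.5)V(X) + (-1)(1.5)V(Y) + [(0.5)(1.5) + (-1)(0.5)]cov(X,Y)
= 0.25·6.76 + -1.5·0.16 + 0.25·0.728 = 1.632

1.632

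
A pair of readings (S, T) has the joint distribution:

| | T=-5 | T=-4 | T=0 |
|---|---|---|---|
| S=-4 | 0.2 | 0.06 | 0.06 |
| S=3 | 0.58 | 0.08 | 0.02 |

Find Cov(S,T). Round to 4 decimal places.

E[S] = 0.76,  E[T] = -4.46
E[ST] = -4.7
Cov(S,T) = E[ST] − E[S]E[T] = -4.7 − (0.76)(-4.46) = -1.3104

-1.3104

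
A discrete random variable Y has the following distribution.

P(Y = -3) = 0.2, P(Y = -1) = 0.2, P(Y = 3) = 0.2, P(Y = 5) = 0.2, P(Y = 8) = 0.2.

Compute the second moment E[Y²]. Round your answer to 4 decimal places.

21.6000

E[Y²] = (-3)²(0.2) + (-1)²(0.2) + (3)²(0.2) + (5)²(0.2) + (8)²(0.2) = 21.6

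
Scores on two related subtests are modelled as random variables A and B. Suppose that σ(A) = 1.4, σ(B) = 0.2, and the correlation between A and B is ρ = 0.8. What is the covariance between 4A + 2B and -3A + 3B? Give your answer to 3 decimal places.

V(A) = (1.4)² = 1.96;  V(B) = (0.2)² = 0.04
Cov(A,B) = ρ·σ(A)·σ(B) = 0.8·1.4·0.2 = 0.224
Cov(4A + 2B, -3A + 3B) = (4)(-3)V(A) + (2)(3)V(B) + [(4)(3) + (2)(-3)]Cov(A,B)
= -12·1.96 + 6·0.04 + 6·0.224 = -21.936

-21.936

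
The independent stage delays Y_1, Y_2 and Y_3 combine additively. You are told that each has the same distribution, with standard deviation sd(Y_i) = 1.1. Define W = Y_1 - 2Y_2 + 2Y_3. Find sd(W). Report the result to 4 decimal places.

3.3000

Var(Y_i) = (1.1)² = 1.21
By independence, Var(W) = (1)²Var(Y_1) + (-2)²Var(Y_2) + (2)²Var(Y_3)
= (1)²·1.21 + (-2)²·1.21 + (2)²·1.21 = 10.89
sd(W) = √10.89 ≈ 3.3000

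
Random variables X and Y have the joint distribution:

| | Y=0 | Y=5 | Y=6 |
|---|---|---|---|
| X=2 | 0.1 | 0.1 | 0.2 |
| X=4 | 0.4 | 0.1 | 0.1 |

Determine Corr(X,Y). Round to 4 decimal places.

E[X] = 3.2,  E[Y] = 2.8
E[XY] = 7.8
cov(X,Y) = E[XY] − E[X]E[Y] = 7.8 − (3.2)(2.8) = -1.16
Var(X) = 0.96,  Var(Y) = 7.96
ρ = -1.16 / √(0.96·7.96) ≈ -0.4196

-0.4196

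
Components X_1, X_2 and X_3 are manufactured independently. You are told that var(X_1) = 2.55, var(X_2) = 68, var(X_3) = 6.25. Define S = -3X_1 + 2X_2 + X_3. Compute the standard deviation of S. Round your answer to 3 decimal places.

By independence, var(S) = (-3)²var(X_1) + (2)²var(X_2) + (1)²var(X_3)
= (-3)²·2.55 + (2)²·68 + (1)²·6.25 = 301.2
sd(S) = √301.2 ≈ 17.355

17.355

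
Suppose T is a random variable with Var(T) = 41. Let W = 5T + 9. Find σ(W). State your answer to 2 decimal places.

32.02

Var(5T + 9) = (5)²·41 = 1025
σ(W) = √1025 ≈ 32.02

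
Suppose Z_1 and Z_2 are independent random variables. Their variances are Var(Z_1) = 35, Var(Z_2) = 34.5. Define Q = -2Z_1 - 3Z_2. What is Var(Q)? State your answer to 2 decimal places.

450.50

By independence, Var(Q) = (-2)²Var(Z_1) + (-3)²Var(Z_2)
= (-2)²·35 + (-3)²·34.5 = 450.5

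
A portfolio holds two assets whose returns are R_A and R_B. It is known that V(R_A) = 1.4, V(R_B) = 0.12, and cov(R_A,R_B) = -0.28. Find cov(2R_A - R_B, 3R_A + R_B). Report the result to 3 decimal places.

cov(2R_A - R_B, 3R_A + R_B) = (2)(3)V(R_A) + (-1)(1)V(R_B) + [(2)(1) + (-1)(3)]cov(R_A,R_B)
= 6·1.4 + -1·0.12 + -1·-0.28 = 8.56

8.560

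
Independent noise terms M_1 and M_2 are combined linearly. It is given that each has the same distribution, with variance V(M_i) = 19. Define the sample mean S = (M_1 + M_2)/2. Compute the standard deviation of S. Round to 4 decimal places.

3.0822

By independence, V(S) = (0.5)²V(M_1) + (0.5)²V(M_2)
= (0.5)²·19 + (0.5)²·19 = 9.5
σ(S) = √9.5 ≈ 3.0822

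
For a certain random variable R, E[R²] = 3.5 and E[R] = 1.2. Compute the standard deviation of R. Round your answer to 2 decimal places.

1.44

V(R) = 3.5 − (1.2)² = 2.06
SD(R) = √2.06 ≈ 1.44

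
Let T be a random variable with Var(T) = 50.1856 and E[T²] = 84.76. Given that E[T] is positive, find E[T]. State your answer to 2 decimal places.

5.88

(E[T])² = E[T²] − Var(T) = 84.76 − 50.1856 = 34.5744
E[T] = √34.5744 = 5.88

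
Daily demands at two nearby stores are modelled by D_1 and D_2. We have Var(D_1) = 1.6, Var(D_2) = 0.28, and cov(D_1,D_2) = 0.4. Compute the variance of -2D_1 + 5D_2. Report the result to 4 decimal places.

5.4000

Var(-2D_1 + 5D_2) = (-2)²·Var(D_1) + (5)²·Var(D_2) + 2·(-2)·(5)·cov(D_1,D_2)
= 4·1.6 + 25·0.28 + -20·0.4 = 5.4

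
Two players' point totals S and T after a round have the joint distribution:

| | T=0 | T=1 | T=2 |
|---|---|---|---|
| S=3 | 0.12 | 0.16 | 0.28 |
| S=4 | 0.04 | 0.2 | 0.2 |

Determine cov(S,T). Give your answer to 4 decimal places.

E[S] = 3.44,  E[T] = 1.32
E[ST] = 4.56
cov(S,T) = E[ST] − E[S]E[T] = 4.56 − (3.44)(1.32) = 0.0192

0.0192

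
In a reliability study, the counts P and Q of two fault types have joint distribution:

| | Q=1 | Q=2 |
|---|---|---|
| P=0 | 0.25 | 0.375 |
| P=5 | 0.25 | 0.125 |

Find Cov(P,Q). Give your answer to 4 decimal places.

-0.3125

E[P] = 1.875,  E[Q] = 1.5
E[PQ] = 2.5
Cov(P,Q) = E[PQ] − E[P]E[Q] = 2.5 − (1.875)(1.5) = -0.3125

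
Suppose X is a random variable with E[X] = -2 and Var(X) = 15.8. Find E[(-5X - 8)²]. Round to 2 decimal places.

E[-5X - 8] = -5·-2 − 8 = 2
Var(-5X - 8) = (-5)²·15.8 = 395
E[(-5X - 8)²] = Var((-5X - 8)) + (E[(-5X - 8)])² = 395 + (2)² = 399

399.00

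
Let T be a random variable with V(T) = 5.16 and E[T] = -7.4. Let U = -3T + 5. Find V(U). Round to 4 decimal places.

V(-3T + 5) = (-3)²·V(T) = 9·5.16 = 46.44

46.4400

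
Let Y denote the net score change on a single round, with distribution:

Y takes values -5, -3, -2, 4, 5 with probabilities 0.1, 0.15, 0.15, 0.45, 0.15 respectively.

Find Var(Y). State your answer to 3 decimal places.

E[Y] = (-5)(0.1) + (-3)(0.15) + (-2)(0.15) + (4)(0.45) + (5)(0.15) = 1.3
E[Y²] = (-5)²(0.1) + (-3)²(0.15) + (-2)²(0.15) + (4)²(0.45) + (5)²(0.15) = 15.4
Var(Y) = E[Y²] − (E[Y])² = 15.4 − (1.3)² = 13.71

13.710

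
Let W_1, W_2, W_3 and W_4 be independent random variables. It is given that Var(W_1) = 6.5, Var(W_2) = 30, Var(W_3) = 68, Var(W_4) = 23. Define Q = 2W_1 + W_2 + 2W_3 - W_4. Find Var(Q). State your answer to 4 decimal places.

By independence, Var(Q) = (2)²Var(W_1) + (1)²Var(W_2) + (2)²Var(W_3) + (-1)²Var(W_4)
= (2)²·6.5 + (1)²·30 + (2)²·68 + (-1)²·23 = 351

351.0000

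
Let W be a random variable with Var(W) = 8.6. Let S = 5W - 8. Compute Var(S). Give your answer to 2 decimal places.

215.00

Var(5W - 8) = (5)²·Var(W) = 25·8.6 = 215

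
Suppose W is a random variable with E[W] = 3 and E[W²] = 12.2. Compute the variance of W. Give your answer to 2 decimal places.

V(W) = 12.2 − (3)² = 3.2

3.20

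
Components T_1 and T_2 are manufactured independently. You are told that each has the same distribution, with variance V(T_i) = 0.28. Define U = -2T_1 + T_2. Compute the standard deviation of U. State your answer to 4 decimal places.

By independence, V(U) = (-2)²V(T_1) + (1)²V(T_2)
= (-2)²·0.28 + (1)²·0.28 = 1.4
σ(U) = √1.4 ≈ 1.1832

1.1832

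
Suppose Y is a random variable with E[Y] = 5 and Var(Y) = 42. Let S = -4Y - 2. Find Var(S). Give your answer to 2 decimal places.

672.00

Var(-4Y - 2) = (-4)²·Var(Y) = 16·42 = 672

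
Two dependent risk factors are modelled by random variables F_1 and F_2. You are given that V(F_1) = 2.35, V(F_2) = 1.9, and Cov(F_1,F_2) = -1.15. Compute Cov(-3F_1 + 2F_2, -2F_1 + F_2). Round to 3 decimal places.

Cov(-3F_1 + 2F_2, -2F_1 + F_2) = (-3)(-2)V(F_1) + (2)(1)V(F_2) + [(-3)(1) + (2)(-2)]Cov(F_1,F_2)
= 6·2.35 + 2·1.9 + -7·-1.15 = 25.95

25.950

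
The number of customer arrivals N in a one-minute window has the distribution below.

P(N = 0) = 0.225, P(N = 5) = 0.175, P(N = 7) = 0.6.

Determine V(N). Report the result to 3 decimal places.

E[N] = (0)(0.225) + (5)(0.175) + (7)(0.6) = 5.075
E[N²] = (0)²(0.225) + (5)²(0.175) + (7)²(0.6) = 33.775
V(N) = E[N²] − (E[N])² = 33.775 − (5.075)² = 8.019375

8.019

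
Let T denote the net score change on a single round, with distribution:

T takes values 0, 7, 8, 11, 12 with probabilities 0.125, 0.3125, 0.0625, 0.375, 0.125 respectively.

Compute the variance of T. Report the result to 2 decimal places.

13.59

E[T] = (0)(0.125) + (7)(0.3125) + (8)(0.0625) + (11)(0.375) + (12)(0.125) = 8.3125
E[T²] = (0)²(0.125) + (7)²(0.3125) + (8)²(0.0625) + (11)²(0.375) + (12)²(0.125) = 82.6875
V(T) = E[T²] − (E[T])² = 82.6875 − (8.3125)² = 13.58984375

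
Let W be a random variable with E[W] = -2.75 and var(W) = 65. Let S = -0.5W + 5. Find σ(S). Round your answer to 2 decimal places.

4.03

var(-0.5W + 5) = (-0.5)²·65 = 16.25
σ(S) = √16.25 ≈ 4.03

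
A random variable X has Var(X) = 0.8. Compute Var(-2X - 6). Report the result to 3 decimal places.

Var(-2X - 6) = (-2)²·Var(X) = 4·0.8 = 3.2

3.200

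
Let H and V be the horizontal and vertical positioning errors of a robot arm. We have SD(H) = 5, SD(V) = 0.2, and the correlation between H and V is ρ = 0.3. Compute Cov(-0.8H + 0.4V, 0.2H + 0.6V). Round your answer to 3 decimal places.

Var(H) = (5)² = 25;  Var(V) = (0.2)² = 0.04
Cov(H,V) = ρ·SD(H)·SD(V) = 0.3·5·0.2 = 0.3
Cov(-0.8H + 0.4V, 0.2H + 0.6V) = (-0.8)(0.2)Var(H) + (0.4)(0.6)Var(V) + [(-0.8)(0.6) + (0.4)(0.2)]Cov(H,V)
= -0.16·25 + 0.24·0.04 + -0.4·0.3 = -4.1104

-4.110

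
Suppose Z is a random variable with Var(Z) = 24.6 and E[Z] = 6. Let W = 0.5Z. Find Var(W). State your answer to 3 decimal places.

6.150

Var(0.5Z) = (0.5)²·Var(Z) = 0.25·24.6 = 6.15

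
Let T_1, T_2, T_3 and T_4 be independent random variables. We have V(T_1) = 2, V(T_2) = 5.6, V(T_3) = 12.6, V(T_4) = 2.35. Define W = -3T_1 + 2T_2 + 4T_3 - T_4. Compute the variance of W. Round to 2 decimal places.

244.35

By independence, V(W) = (-3)²V(T_1) + (2)²V(T_2) + (4)²V(T_3) + (-1)²V(T_4)
= (-3)²·2 + (2)²·5.6 + (4)²·12.6 + (-1)²·2.35 = 244.35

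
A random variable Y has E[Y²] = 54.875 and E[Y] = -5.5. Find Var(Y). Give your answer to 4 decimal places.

Var(Y) = 54.875 − (-5.5)² = 24.625

24.6250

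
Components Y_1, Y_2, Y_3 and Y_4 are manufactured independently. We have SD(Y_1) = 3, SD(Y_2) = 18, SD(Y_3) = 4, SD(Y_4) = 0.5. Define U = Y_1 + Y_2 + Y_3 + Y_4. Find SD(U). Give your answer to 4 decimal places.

18.6882

Var(Y_1) = 9, Var(Y_2) = 324, Var(Y_3) = 16, Var(Y_4) = 0.25
By independence, Var(U) = (1)²Var(Y_1) + (1)²Var(Y_2) + (1)²Var(Y_3) + (1)²Var(Y_4)
= (1)²·9 + (1)²·324 + (1)²·16 + (1)²·0.25 = 349.25
SD(U) = √349.25 ≈ 18.6882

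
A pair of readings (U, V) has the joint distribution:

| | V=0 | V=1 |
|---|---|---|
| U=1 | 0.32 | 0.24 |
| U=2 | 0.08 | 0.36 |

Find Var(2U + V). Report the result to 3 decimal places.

E[U] = 1.44,  E[V] = 0.6,  E[UV] = 0.96
Var(U) = 2.32 − (1.44)² = 0.2464;  Var(V) = 0.6 − (0.6)² = 0.24
Cov(U,V) = 0.96 − (1.44)(0.6) = 0.096
Var(2U + V) = (2)²·0.2464 + (1)²·0.24 + 2·(2)·(1)·0.096 = 1.6096

1.610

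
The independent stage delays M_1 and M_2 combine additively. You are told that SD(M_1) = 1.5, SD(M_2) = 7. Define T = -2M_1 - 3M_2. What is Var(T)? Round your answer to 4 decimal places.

450.0000

Var(M_1) = 2.25, Var(M_2) = 49
By independence, Var(T) = (-2)²Var(M_1) + (-3)²Var(M_2)
= (-2)²·2.25 + (-3)²·49 = 450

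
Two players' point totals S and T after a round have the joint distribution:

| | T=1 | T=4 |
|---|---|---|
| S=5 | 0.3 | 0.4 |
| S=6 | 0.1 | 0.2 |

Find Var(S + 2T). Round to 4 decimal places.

E[S] = 5.3,  E[T] = 2.8,  E[ST] = 14.9
Var(S) = 28.3 − (5.3)² = 0.21;  Var(T) = 10 − (2.8)² = 2.16
cov(S,T) = 14.9 − (5.3)(2.8) = 0.06
Var(S + 2T) = (1)²·0.21 + (2)²·2.16 + 2·(1)·(2)·0.06 = 9.09

9.0900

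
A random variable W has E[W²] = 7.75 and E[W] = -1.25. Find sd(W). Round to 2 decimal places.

2.49

Var(W) = 7.75 − (-1.25)² = 6.1875
sd(W) = √6.1875 ≈ 2.49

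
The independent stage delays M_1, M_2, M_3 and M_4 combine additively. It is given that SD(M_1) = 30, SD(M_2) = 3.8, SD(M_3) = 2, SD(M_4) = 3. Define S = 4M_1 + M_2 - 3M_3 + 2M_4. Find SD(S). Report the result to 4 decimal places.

120.3596

Var(M_1) = 900, Var(M_2) = 14.44, Var(M_3) = 4, Var(M_4) = 9
By independence, Var(S) = (4)²Var(M_1) + (1)²Var(M_2) + (-3)²Var(M_3) + (2)²Var(M_4)
= (4)²·900 + (1)²·14.44 + (-3)²·4 + (2)²·9 = 14486.44
SD(S) = √14486.44 ≈ 120.3596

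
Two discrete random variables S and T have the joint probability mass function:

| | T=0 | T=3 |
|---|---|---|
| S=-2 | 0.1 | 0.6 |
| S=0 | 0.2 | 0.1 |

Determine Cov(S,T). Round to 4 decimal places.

E[S] = -1.4,  E[T] = 2.1
E[ST] = -3.6
Cov(S,T) = E[ST] − E[S]E[T] = -3.6 − (-1.4)(2.1) = -0.66

-0.6600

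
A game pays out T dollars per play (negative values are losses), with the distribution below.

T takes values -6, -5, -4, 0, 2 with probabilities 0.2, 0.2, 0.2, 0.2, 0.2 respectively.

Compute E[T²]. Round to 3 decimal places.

16.200

E[T²] = (-6)²(0.2) + (-5)²(0.2) + (-4)²(0.2) + (0)²(0.2) + (2)²(0.2) = 16.2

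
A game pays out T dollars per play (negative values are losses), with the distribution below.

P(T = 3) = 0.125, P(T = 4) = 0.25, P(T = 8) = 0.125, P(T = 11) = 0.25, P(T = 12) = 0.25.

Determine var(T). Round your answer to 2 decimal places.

E[T] = (3)(0.125) + (4)(0.25) + (8)(0.125) + (11)(0.25) + (12)(0.25) = 8.125
E[T²] = (3)²(0.125) + (4)²(0.25) + (8)²(0.125) + (11)²(0.25) + (12)²(0.25) = 79.375
var(T) = E[T²] − (E[T])² = 79.375 − (8.125)² = 13.359375

13.36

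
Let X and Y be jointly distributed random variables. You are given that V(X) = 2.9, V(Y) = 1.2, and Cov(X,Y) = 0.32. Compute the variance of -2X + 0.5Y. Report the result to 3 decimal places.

V(-2X + 0.5Y) = (-2)²·V(X) + (0.5)²·V(Y) + 2·(-2)·(0.5)·Cov(X,Y)
= 4·2.9 + 0.25·1.2 + -2·0.32 = 11.26

11.260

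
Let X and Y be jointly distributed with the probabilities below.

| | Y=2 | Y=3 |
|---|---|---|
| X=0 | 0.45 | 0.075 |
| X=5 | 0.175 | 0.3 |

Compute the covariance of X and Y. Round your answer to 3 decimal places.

E[X] = 2.375,  E[Y] = 2.375
E[XY] = 6.25
Cov(X,Y) = E[XY] − E[X]E[Y] = 6.25 − (2.375)(2.375) = 0.609375

0.609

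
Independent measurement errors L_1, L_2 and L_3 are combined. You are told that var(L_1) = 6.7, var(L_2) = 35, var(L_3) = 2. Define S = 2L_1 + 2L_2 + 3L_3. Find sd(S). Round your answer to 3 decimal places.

By independence, var(S) = (2)²var(L_1) + (2)²var(L_2) + (3)²var(L_3)
= (2)²·6.7 + (2)²·35 + (3)²·2 = 184.8
sd(S) = √184.8 ≈ 13.594

13.594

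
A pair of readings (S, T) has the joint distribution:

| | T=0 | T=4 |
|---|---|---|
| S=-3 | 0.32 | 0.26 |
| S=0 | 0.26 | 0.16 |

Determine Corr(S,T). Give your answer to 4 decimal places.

-0.0673

E[S] = -1.74,  E[T] = 1.68
E[ST] = -3.12
Cov(S,T) = E[ST] − E[S]E[T] = -3.12 − (-1.74)(1.68) = -0.1968
V(S) = 2.1924,  V(T) = 3.8976
ρ = -0.1968 / √(2.1924·3.8976) ≈ -0.0673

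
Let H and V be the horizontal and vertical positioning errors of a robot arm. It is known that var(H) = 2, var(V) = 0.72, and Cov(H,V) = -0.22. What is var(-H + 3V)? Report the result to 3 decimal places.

var(-H + 3V) = (-1)²·var(H) + (3)²·var(V) + 2·(-1)·(3)·Cov(H,V)
= 1·2 + 9·0.72 + -6·-0.22 = 9.8

9.800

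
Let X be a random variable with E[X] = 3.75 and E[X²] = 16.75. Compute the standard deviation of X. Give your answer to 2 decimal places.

1.64

V(X) = 16.75 − (3.75)² = 2.6875
SD(X) = √2.6875 ≈ 1.64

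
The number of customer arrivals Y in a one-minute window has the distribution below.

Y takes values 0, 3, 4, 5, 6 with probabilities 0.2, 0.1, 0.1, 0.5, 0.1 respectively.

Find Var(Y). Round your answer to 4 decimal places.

4.1600

E[Y] = (0)(0.2) + (3)(0.1) + (4)(0.1) + (5)(0.5) + (6)(0.1) = 3.8
E[Y²] = (0)²(0.2) + (3)²(0.1) + (4)²(0.1) + (5)²(0.5) + (6)²(0.1) = 18.6
Var(Y) = E[Y²] − (E[Y])² = 18.6 − (3.8)² = 4.16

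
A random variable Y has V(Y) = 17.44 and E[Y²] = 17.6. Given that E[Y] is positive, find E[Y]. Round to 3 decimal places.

0.400

(E[Y])² = E[Y²] − V(Y) = 17.6 − 17.44 = 0.16
E[Y] = √0.16 = 0.4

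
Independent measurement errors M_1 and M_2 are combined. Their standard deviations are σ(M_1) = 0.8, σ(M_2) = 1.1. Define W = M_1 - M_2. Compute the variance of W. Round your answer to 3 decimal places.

1.850

var(M_1) = 0.64, var(M_2) = 1.21
By independence, var(W) = (1)²var(M_1) + (-1)²var(M_2)
= (1)²·0.64 + (-1)²·1.21 = 1.85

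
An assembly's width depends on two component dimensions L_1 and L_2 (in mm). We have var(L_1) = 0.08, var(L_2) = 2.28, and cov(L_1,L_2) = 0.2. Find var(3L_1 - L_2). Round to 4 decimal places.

var(3L_1 - L_2) = (3)²·var(L_1) + (-1)²·var(L_2) + 2·(3)·(-1)·cov(L_1,L_2)
= 9·0.08 + 1·2.28 + -6·0.2 = 1.8

1.8000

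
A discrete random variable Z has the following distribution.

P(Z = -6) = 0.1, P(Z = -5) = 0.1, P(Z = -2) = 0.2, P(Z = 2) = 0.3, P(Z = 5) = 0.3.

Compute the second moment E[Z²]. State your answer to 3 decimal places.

15.600

E[Z²] = (-6)²(0.1) + (-5)²(0.1) + (-2)²(0.2) + (2)²(0.3) + (5)²(0.3) = 15.6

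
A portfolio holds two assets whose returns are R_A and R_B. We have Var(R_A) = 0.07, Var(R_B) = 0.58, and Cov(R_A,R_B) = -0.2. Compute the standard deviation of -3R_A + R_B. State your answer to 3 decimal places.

Var(-3R_A + R_B) = (-3)²·Var(R_A) + (1)²·Var(R_B) + 2·(-3)·(1)·Cov(R_A,R_B)
= 9·0.07 + 1·0.58 + -6·-0.2 = 2.41
sd(-3R_A + R_B) = √2.41 ≈ 1.552

1.552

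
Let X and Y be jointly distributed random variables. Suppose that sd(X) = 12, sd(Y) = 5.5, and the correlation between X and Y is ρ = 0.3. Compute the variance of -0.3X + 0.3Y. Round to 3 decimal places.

12.119

Var(X) = (12)² = 144;  Var(Y) = (5.5)² = 30.25
cov(X,Y) = ρ·sd(X)·sd(Y) = 0.3·12·5.5 = 19.8
Var(-0.3X + 0.3Y) = (-0.3)²·Var(X) + (0.3)²·Var(Y) + 2·(-0.3)·(0.3)·cov(X,Y)
= 0.09·144 + 0.09·30.25 + -0.18·19.8 = 12.1185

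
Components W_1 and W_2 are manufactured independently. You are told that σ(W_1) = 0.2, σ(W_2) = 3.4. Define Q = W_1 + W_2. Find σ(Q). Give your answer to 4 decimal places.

Var(W_1) = 0.04, Var(W_2) = 11.56
By independence, Var(Q) = (1)²Var(W_1) + (1)²Var(W_2)
= (1)²·0.04 + (1)²·11.56 = 11.6
σ(Q) = √11.6 ≈ 3.4059

3.4059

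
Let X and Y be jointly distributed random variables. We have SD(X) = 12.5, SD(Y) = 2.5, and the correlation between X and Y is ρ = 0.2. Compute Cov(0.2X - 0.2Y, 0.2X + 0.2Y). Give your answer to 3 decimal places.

6.000

Var(X) = (12.5)² = 156.25;  Var(Y) = (2.5)² = 6.25
Cov(X,Y) = ρ·SD(X)·SD(Y) = 0.2·12.5·2.5 = 6.25
Cov(0.2X - 0.2Y, 0.2X + 0.2Y) = (0.2)(0.2)Var(X) + (-0.2)(0.2)Var(Y) + [(0.2)(0.2) + (-0.2)(0.2)]Cov(X,Y)
= 0.04·156.25 + -0.04·6.25 + 0·6.25 = 6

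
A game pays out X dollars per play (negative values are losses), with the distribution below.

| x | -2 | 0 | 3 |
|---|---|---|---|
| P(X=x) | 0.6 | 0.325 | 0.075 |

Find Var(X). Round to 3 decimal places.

E[X] = (-2)(0.6) + (0)(0.325) + (3)(0.075) = -0.975
E[X²] = (-2)²(0.6) + (0)²(0.325) + (3)²(0.075) = 3.075
Var(X) = E[X²] − (E[X])² = 3.075 − (-0.975)² = 2.124375

2.124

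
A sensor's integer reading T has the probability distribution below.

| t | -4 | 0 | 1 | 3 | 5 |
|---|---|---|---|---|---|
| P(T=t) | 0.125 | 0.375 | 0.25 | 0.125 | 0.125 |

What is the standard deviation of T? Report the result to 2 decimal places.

2.44

E[T] = (-4)(0.125) + (0)(0.375) + (1)(0.25) + (3)(0.125) + (5)(0.125) = 0.75
E[T²] = (-4)²(0.125) + (0)²(0.375) + (1)²(0.25) + (3)²(0.125) + (5)²(0.125) = 6.5
Var(T) = E[T²] − (E[T])² = 6.5 − (0.75)² = 5.9375
σ(T) = √5.9375 ≈ 2.44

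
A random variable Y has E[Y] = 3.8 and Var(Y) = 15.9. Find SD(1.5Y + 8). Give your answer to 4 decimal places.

5.9812

Var(1.5Y + 8) = (1.5)²·15.9 = 35.775
SD(1.5Y + 8) = √35.775 ≈ 5.9812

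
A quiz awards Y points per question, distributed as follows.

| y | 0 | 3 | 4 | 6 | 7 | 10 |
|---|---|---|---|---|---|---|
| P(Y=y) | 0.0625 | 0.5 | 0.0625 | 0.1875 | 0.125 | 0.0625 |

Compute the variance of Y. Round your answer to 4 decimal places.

5.4844

E[Y] = (0)(0.0625) + (3)(0.5) + (4)(0.0625) + (6)(0.1875) + (7)(0.125) + (10)(0.0625) = 4.375
E[Y²] = (0)²(0.0625) + (3)²(0.5) + (4)²(0.0625) + (6)²(0.1875) + (7)²(0.125) + (10)²(0.0625) = 24.625
V(Y) = E[Y²] − (E[Y])² = 24.625 − (4.375)² = 5.484375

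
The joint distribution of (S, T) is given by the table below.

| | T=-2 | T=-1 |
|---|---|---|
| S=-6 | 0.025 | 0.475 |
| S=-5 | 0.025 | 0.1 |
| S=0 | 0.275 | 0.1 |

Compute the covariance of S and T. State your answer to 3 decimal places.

E[S] = -3.625,  E[T] = -1.325
E[ST] = 3.9
Cov(S,T) = E[ST] − E[S]E[T] = 3.9 − (-3.625)(-1.325) = -0.903125

-0.903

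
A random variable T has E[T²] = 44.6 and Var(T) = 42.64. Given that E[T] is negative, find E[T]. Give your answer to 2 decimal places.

(E[T])² = E[T²] − Var(T) = 44.6 − 42.64 = 1.96
E[T] = −√1.96 = -1.4

-1.40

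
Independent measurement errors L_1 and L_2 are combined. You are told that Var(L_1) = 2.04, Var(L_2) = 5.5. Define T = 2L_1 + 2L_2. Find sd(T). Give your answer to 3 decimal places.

By independence, Var(T) = (2)²Var(L_1) + (2)²Var(L_2)
= (2)²·2.04 + (2)²·5.5 = 30.16
sd(T) = √30.16 ≈ 5.492

5.492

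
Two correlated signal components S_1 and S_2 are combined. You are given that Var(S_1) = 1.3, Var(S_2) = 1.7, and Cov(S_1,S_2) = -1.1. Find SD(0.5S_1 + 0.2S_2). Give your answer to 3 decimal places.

0.416

Var(0.5S_1 + 0.2S_2) = (0.5)²·Var(S_1) + (0.2)²·Var(S_2) + 2·(0.5)·(0.2)·Cov(S_1,S_2)
= 0.25·1.3 + 0.04·1.7 + 0.2·-1.1 = 0.173
SD(0.5S_1 + 0.2S_2) = √0.173 ≈ 0.416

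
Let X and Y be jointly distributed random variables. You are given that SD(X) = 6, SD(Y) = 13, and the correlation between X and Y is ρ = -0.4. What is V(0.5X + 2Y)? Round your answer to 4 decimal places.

622.6000

V(X) = (6)² = 36;  V(Y) = (13)² = 169
cov(X,Y) = ρ·SD(X)·SD(Y) = -0.4·6·13 = -31.2
V(0.5X + 2Y) = (0.5)²·V(X) + (2)²·V(Y) + 2·(0.5)·(2)·cov(X,Y)
= 0.25·36 + 4·169 + 2·-31.2 = 622.6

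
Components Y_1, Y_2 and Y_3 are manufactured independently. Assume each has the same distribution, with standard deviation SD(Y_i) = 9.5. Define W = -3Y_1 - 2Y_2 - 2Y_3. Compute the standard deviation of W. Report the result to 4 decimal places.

Var(Y_i) = (9.5)² = 90.25
By independence, Var(W) = (-3)²Var(Y_1) + (-2)²Var(Y_2) + (-2)²Var(Y_3)
= (-3)²·90.25 + (-2)²·90.25 + (-2)²·90.25 = 1534.25
SD(W) = √1534.25 ≈ 39.1695

39.1695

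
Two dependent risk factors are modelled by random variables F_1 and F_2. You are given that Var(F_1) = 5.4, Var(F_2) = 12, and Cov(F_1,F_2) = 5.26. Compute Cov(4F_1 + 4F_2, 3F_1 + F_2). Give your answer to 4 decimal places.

196.9600

Cov(4F_1 + 4F_2, 3F_1 + F_2) = (4)(3)Var(F_1) + (4)(1)Var(F_2) + [(4)(1) + (4)(3)]Cov(F_1,F_2)
= 12·5.4 + 4·12 + 16·5.26 = 196.96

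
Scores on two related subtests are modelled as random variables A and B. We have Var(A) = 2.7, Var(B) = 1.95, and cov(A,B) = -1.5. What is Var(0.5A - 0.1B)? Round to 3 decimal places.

Var(0.5A - 0.1B) = (0.5)²·Var(A) + (-0.1)²·Var(B) + 2·(0.5)·(-0.1)·cov(A,B)
= 0.25·2.7 + 0.01·1.95 + -0.1·-1.5 = 0.8445

0.845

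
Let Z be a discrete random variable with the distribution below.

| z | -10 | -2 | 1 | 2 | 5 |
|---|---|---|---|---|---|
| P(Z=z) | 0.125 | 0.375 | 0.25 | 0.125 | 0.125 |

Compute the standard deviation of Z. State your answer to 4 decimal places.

4.1363

E[Z] = (-10)(0.125) + (-2)(0.375) + (1)(0.25) + (2)(0.125) + (5)(0.125) = -0.875
E[Z²] = (-10)²(0.125) + (-2)²(0.375) + (1)²(0.25) + (2)²(0.125) + (5)²(0.125) = 17.875
Var(Z) = E[Z²] − (E[Z])² = 17.875 − (-0.875)² = 17.109375
σ(Z) = √17.109375 ≈ 4.1363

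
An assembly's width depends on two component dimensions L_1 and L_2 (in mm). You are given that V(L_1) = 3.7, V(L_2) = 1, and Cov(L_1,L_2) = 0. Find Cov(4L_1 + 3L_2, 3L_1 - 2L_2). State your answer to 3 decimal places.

Cov(4L_1 + 3L_2, 3L_1 - 2L_2) = (4)(3)V(L_1) + (3)(-2)V(L_2) + [(4)(-2) + (3)(3)]Cov(L_1,L_2)
= 12·3.7 + -6·1 + 1·0 = 38.4

38.400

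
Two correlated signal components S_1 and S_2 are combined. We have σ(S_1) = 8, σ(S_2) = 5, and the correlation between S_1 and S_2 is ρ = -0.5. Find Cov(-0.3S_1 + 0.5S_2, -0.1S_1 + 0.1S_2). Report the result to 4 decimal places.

V(S_1) = (8)² = 64;  V(S_2) = (5)² = 25
Cov(S_1,S_2) = ρ·σ(S_1)·σ(S_2) = -0.5·8·5 = -20
Cov(-0.3S_1 + 0.5S_2, -0.1S_1 + 0.1S_2) = (-0.3)(-0.1)V(S_1) + (0.5)(0.1)V(S_2) + [(-0.3)(0.1) + (0.5)(-0.1)]Cov(S_1,S_2)
= 0.03·64 + 0.05·25 + -0.08·-20 = 4.77

4.7700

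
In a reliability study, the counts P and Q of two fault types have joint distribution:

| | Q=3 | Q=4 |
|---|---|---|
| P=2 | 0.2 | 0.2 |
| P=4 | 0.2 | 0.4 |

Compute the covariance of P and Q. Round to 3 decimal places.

E[P] = 3.2,  E[Q] = 3.6
E[PQ] = 11.6
cov(P,Q) = E[PQ] − E[P]E[Q] = 11.6 − (3.2)(3.6) = 0.08

0.080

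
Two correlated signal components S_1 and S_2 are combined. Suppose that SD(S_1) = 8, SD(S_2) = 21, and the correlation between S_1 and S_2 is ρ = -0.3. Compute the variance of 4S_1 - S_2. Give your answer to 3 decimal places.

Var(S_1) = (8)² = 64;  Var(S_2) = (21)² = 441
Cov(S_1,S_2) = ρ·SD(S_1)·SD(S_2) = -0.3·8·21 = -50.4
Var(4S_1 - S_2) = (4)²·Var(S_1) + (-1)²·Var(S_2) + 2·(4)·(-1)·Cov(S_1,S_2)
= 16·64 + 1·441 + -8·-50.4 = 1868.2

1868.200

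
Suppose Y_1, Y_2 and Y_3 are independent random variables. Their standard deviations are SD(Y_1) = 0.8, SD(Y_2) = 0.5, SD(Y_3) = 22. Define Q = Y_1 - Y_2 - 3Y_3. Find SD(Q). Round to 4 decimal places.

Var(Y_1) = 0.64, Var(Y_2) = 0.25, Var(Y_3) = 484
By independence, Var(Q) = (1)²Var(Y_1) + (-1)²Var(Y_2) + (-3)²Var(Y_3)
= (1)²·0.64 + (-1)²·0.25 + (-3)²·484 = 4356.89
SD(Q) = √4356.89 ≈ 66.0067

66.0067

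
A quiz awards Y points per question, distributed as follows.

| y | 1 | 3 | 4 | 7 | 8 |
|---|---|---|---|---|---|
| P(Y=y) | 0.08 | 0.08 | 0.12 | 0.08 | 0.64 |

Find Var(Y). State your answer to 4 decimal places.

5.6096

E[Y] = (1)(0.08) + (3)(0.08) + (4)(0.12) + (7)(0.08) + (8)(0.64) = 6.48
E[Y²] = (1)²(0.08) + (3)²(0.08) + (4)²(0.12) + (7)²(0.08) + (8)²(0.64) = 47.6
Var(Y) = E[Y²] − (E[Y])² = 47.6 − (6.48)² = 5.6096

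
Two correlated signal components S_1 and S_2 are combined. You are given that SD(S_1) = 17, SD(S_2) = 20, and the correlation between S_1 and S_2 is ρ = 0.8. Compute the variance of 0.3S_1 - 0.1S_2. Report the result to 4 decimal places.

13.6900

V(S_1) = (17)² = 289;  V(S_2) = (20)² = 400
cov(S_1,S_2) = ρ·SD(S_1)·SD(S_2) = 0.8·17·20 = 272
V(0.3S_1 - 0.1S_2) = (0.3)²·V(S_1) + (-0.1)²·V(S_2) + 2·(0.3)·(-0.1)·cov(S_1,S_2)
= 0.09·289 + 0.01·400 + -0.06·272 = 13.69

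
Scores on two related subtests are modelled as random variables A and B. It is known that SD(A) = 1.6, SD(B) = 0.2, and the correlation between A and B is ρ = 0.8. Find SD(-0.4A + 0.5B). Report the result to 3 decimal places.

0.563

Var(A) = (1.6)² = 2.56;  Var(B) = (0.2)² = 0.04
Cov(A,B) = ρ·SD(A)·SD(B) = 0.8·1.6·0.2 = 0.256
Var(-0.4A + 0.5B) = (-0.4)²·Var(A) + (0.5)²·Var(B) + 2·(-0.4)·(0.5)·Cov(A,B)
= 0.16·2.56 + 0.25·0.04 + -0.4·0.256 = 0.3172
SD(-0.4A + 0.5B) = √0.3172 ≈ 0.563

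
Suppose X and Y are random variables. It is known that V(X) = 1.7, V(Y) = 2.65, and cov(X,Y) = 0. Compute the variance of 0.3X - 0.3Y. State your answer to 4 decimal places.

0.3915

V(0.3X - 0.3Y) = (0.3)²·V(X) + (-0.3)²·V(Y) + 2·(0.3)·(-0.3)·cov(X,Y)
= 0.09·1.7 + 0.09·2.65 + -0.18·0 = 0.3915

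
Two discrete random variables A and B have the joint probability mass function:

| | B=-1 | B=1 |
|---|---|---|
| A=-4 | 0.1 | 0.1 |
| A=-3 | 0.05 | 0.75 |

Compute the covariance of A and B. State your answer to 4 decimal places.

0.1400

E[A] = -3.2,  E[B] = 0.7
E[AB] = -2.1
cov(A,B) = E[AB] − E[A]E[B] = -2.1 − (-3.2)(0.7) = 0.14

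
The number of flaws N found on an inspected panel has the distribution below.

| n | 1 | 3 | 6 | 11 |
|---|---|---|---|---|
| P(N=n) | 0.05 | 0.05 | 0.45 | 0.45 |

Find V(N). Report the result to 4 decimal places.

E[N] = (1)(0.05) + (3)(0.05) + (6)(0.45) + (11)(0.45) = 7.85
E[N²] = (1)²(0.05) + (3)²(0.05) + (6)²(0.45) + (11)²(0.45) = 71.15
V(N) = E[N²] − (E[N])² = 71.15 − (7.85)² = 9.5275

9.5275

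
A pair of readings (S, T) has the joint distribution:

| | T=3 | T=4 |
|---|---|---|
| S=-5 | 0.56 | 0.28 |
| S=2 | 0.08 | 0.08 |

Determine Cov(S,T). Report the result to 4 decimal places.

0.1568

E[S] = -3.88,  E[T] = 3.36
E[ST] = -12.88
Cov(S,T) = E[ST] − E[S]E[T] = -12.88 − (-3.88)(3.36) = 0.1568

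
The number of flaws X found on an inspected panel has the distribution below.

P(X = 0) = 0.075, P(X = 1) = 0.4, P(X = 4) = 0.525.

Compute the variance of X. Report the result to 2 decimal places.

2.55

E[X] = (0)(0.075) + (1)(0.4) + (4)(0.525) = 2.5
E[X²] = (0)²(0.075) + (1)²(0.4) + (4)²(0.525) = 8.8
Var(X) = E[X²] − (E[X])² = 8.8 − (2.5)² = 2.55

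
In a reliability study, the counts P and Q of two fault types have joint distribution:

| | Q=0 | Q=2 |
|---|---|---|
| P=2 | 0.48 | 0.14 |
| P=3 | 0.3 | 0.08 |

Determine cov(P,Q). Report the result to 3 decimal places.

-0.007

E[P] = 2.38,  E[Q] = 0.44
E[PQ] = 1.04
cov(P,Q) = E[PQ] − E[P]E[Q] = 1.04 − (2.38)(0.44) = -0.0072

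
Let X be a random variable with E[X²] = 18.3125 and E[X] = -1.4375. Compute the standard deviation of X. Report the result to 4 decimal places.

V(X) = 18.3125 − (-1.4375)² = 16.24609375
σ(X) = √16.24609375 ≈ 4.0306

4.0306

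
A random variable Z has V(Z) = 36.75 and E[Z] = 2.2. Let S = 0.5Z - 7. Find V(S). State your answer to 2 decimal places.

V(0.5Z - 7) = (0.5)²·V(Z) = 0.25·36.75 = 9.1875

9.19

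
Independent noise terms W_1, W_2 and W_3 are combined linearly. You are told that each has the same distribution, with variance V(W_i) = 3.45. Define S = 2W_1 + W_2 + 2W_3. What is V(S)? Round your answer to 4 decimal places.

By independence, V(S) = (2)²V(W_1) + (1)²V(W_2) + (2)²V(W_3)
= (2)²·3.45 + (1)²·3.45 + (2)²·3.45 = 31.05

31.0500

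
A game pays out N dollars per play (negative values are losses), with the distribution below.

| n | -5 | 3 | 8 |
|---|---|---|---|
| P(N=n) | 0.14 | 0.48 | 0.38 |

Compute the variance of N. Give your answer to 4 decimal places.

E[N] = (-5)(0.14) + (3)(0.48) + (8)(0.38) = 3.78
E[N²] = (-5)²(0.14) + (3)²(0.48) + (8)²(0.38) = 32.14
Var(N) = E[N²] − (E[N])² = 32.14 − (3.78)² = 17.8516

17.8516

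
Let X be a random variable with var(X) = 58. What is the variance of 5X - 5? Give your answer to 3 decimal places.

1450.000

var(5X - 5) = (5)²·var(X) = 25·58 = 1450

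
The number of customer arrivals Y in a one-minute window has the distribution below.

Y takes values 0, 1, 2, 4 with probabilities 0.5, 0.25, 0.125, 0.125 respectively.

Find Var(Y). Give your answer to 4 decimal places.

E[Y] = (0)(0.5) + (1)(0.25) + (2)(0.125) + (4)(0.125) = 1
E[Y²] = (0)²(0.5) + (1)²(0.25) + (2)²(0.125) + (4)²(0.125) = 2.75
Var(Y) = E[Y²] − (E[Y])² = 2.75 − (1)² = 1.75

1.7500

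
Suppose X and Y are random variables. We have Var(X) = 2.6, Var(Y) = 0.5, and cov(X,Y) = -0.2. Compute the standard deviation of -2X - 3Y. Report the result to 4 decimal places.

Var(-2X - 3Y) = (-2)²·Var(X) + (-3)²·Var(Y) + 2·(-2)·(-3)·cov(X,Y)
= 4·2.6 + 9·0.5 + 12·-0.2 = 12.5
sd(-2X - 3Y) = √12.5 ≈ 3.5355

3.5355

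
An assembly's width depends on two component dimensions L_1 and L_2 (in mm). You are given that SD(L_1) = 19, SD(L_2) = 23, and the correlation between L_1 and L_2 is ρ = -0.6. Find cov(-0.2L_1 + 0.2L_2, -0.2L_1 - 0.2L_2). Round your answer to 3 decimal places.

V(L_1) = (19)² = 361;  V(L_2) = (23)² = 529
cov(L_1,L_2) = ρ·SD(L_1)·SD(L_2) = -0.6·19·23 = -262.2
cov(-0.2L_1 + 0.2L_2, -0.2L_1 - 0.2L_2) = (-0.2)(-0.2)V(L_1) + (0.2)(-0.2)V(L_2) + [(-0.2)(-0.2) + (0.2)(-0.2)]cov(L_1,L_2)
= 0.04·361 + -0.04·529 + 0·-262.2 = -6.72

-6.720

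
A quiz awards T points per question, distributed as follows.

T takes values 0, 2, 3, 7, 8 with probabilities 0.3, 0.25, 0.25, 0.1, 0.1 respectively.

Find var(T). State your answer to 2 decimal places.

E[T] = (0)(0.3) + (2)(0.25) + (3)(0.25) + (7)(0.1) + (8)(0.1) = 2.75
E[T²] = (0)²(0.3) + (2)²(0.25) + (3)²(0.25) + (7)²(0.1) + (8)²(0.1) = 14.55
var(T) = E[T²] − (E[T])² = 14.55 − (2.75)² = 6.9875

6.99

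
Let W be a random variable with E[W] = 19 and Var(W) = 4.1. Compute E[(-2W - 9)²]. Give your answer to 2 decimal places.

E[-2W - 9] = -2·19 − 9 = -47
Var(-2W - 9) = (-2)²·4.1 = 16.4
E[(-2W - 9)²] = Var((-2W - 9)) + (E[(-2W - 9)])² = 16.4 + (-47)² = 2225.4

2225.40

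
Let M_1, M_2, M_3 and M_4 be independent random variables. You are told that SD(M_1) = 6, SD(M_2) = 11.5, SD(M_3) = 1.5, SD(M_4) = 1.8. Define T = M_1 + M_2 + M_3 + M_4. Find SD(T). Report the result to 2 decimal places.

13.18

Var(M_1) = 36, Var(M_2) = 132.25, Var(M_3) = 2.25, Var(M_4) = 3.24
By independence, Var(T) = (1)²Var(M_1) + (1)²Var(M_2) + (1)²Var(M_3) + (1)²Var(M_4)
= (1)²·36 + (1)²·132.25 + (1)²·2.25 + (1)²·3.24 = 173.74
SD(T) = √173.74 ≈ 13.18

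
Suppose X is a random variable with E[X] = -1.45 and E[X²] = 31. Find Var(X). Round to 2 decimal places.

Var(X) = 31 − (-1.45)² = 28.8975

28.90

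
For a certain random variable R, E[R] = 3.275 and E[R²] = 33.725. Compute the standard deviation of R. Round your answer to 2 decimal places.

Var(R) = 33.725 − (3.275)² = 22.999375
sd(R) = √22.999375 ≈ 4.80

4.80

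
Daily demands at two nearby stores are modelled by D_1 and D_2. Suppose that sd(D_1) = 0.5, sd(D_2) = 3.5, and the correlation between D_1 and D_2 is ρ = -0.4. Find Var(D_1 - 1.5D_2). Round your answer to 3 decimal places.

Var(D_1) = (0.5)² = 0.25;  Var(D_2) = (3.5)² = 12.25
Cov(D_1,D_2) = ρ·sd(D_1)·sd(D_2) = -0.4·0.5·3.5 = -0.7
Var(D_1 - 1.5D_2) = (1)²·Var(D_1) + (-1.5)²·Var(D_2) + 2·(1)·(-1.5)·Cov(D_1,D_2)
= 1·0.25 + 2.25·12.25 + -3·-0.7 = 29.9125

29.913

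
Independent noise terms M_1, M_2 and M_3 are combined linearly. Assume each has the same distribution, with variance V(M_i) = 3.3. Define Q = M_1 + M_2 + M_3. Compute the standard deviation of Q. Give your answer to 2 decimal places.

By independence, V(Q) = (1)²V(M_1) + (1)²V(M_2) + (1)²V(M_3)
= (1)²·3.3 + (1)²·3.3 + (1)²·3.3 = 9.9
σ(Q) = √9.9 ≈ 3.15

3.15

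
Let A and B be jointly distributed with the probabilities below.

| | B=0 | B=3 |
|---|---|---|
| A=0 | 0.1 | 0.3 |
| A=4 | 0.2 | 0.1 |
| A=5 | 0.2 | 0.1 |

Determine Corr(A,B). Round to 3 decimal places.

-0.402

E[A] = 2.7,  E[B] = 1.5
E[AB] = 2.7
cov(A,B) = E[AB] − E[A]E[B] = 2.7 − (2.7)(1.5) = -1.35
Var(A) = 5.01,  Var(B) = 2.25
ρ = -1.35 / √(5.01·2.25) ≈ -0.402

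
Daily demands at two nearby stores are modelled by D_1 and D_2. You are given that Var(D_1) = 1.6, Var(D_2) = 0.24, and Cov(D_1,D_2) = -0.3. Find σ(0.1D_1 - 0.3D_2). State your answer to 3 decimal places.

Var(0.1D_1 - 0.3D_2) = (0.1)²·Var(D_1) + (-0.3)²·Var(D_2) + 2·(0.1)·(-0.3)·Cov(D_1,D_2)
= 0.01·1.6 + 0.09·0.24 + -0.06·-0.3 = 0.0556
σ(0.1D_1 - 0.3D_2) = √0.0556 ≈ 0.236

0.236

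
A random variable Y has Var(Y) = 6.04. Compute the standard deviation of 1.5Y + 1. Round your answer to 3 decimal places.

Var(1.5Y + 1) = (1.5)²·6.04 = 13.59
SD(1.5Y + 1) = √13.59 ≈ 3.686

3.686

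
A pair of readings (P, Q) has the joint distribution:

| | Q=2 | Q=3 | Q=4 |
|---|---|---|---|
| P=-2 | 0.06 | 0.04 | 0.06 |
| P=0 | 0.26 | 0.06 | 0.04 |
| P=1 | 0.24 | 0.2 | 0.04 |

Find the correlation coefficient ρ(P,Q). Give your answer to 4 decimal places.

E[P] = 0.16,  E[Q] = 2.58
E[PQ] = 0.28
cov(P,Q) = E[PQ] − E[P]E[Q] = 0.28 − (0.16)(2.58) = -0.1328
Var(P) = 1.0944,  Var(Q) = 0.5236
ρ = -0.1328 / √(1.0944·0.5236) ≈ -0.1754

-0.1754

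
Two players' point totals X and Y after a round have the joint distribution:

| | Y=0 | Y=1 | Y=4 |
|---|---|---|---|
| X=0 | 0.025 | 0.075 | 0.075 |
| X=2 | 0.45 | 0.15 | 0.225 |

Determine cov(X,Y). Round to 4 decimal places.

-0.2513

E[X] = 1.65,  E[Y] = 1.425
E[XY] = 2.1
cov(X,Y) = E[XY] − E[X]E[Y] = 2.1 − (1.65)(1.425) = -0.25125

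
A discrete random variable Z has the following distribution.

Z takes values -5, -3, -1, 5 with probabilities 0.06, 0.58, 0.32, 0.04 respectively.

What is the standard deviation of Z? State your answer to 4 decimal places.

1.8370

E[Z] = (-5)(0.06) + (-3)(0.58) + (-1)(0.32) + (5)(0.04) = -2.16
E[Z²] = (-5)²(0.06) + (-3)²(0.58) + (-1)²(0.32) + (5)²(0.04) = 8.04
var(Z) = E[Z²] − (E[Z])² = 8.04 − (-2.16)² = 3.3744
SD(Z) = √3.3744 ≈ 1.8370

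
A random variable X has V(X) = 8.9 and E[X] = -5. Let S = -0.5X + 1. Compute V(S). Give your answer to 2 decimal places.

2.23

V(-0.5X + 1) = (-0.5)²·V(X) = 0.25·8.9 = 2.225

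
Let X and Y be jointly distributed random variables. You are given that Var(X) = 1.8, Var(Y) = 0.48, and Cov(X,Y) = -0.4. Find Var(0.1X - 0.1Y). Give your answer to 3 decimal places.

Var(0.1X - 0.1Y) = (0.1)²·Var(X) + (-0.1)²·Var(Y) + 2·(0.1)·(-0.1)·Cov(X,Y)
= 0.01·1.8 + 0.01·0.48 + -0.02·-0.4 = 0.0308

0.031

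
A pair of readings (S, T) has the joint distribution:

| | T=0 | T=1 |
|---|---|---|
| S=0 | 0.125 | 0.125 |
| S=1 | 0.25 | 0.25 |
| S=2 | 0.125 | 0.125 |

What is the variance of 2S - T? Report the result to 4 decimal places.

2.2500

E[S] = 1,  E[T] = 0.5,  E[ST] = 0.5
V(S) = 1.5 − (1)² = 0.5;  V(T) = 0.5 − (0.5)² = 0.25
Cov(S,T) = 0.5 − (1)(0.5) = 0
V(2S - T) = (2)²·0.5 + (-1)²·0.25 + 2·(2)·(-1)·0 = 2.25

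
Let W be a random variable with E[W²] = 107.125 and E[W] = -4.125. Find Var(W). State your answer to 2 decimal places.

Var(W) = 107.125 − (-4.125)² = 90.109375

90.11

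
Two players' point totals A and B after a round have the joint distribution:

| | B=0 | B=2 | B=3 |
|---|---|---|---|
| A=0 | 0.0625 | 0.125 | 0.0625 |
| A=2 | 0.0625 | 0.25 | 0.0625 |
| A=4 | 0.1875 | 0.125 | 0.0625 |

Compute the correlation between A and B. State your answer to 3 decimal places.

-0.224

E[A] = 2.25,  E[B] = 1.5625
E[AB] = 3.125
Cov(A,B) = E[AB] − E[A]E[B] = 3.125 − (2.25)(1.5625) = -0.390625
Var(A) = 2.4375,  Var(B) = 1.24609375
ρ = -0.390625 / √(2.4375·1.24609375) ≈ -0.224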